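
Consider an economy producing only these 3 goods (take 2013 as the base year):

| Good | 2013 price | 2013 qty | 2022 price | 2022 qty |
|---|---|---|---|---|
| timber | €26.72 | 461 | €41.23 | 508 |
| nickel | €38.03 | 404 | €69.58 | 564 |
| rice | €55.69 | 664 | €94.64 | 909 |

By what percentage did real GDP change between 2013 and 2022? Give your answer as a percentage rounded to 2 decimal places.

Real GDP 2013 = Nominal GDP 2013 = 26.72·461 + 38.03·404 + 55.69·664 = 64660.20.
Real GDP 2022 (at 2013 prices) = 26.72·508 + 38.03·564 + 55.69·909 = 85644.89.
Real growth = 85644.89/64660.20 − 1 = 0.3245.

32.45%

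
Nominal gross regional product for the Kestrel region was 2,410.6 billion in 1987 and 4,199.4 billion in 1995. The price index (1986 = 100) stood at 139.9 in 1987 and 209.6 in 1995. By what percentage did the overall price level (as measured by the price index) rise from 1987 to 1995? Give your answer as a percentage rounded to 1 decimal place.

Price-level change = 209.6 / 139.9 − 1 = 0.4982.

49.8%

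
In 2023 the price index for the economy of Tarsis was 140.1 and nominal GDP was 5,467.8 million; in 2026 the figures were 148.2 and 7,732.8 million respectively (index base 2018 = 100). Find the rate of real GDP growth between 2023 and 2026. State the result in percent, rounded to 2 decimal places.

Deflate each year: 2023 → 5467.8/1.401 = 3902.78; 2026 → 7732.8/1.482 = 5217.81.
So real GDP changed by 5217.81/3902.78 − 1 = 0.3369, i.e. 33.69%.

33.69%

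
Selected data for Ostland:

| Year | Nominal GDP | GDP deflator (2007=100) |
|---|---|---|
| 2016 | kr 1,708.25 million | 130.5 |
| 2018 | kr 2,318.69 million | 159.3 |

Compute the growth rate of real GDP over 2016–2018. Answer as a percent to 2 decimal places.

Deflate each year: 2016 → 1708.25/1.305 = 1309.00; 2018 → 2318.69/1.593 = 1455.55.
So real GDP changed by 1455.55/1309.00 − 1 = 0.1120, i.e. 11.20%.

11.20%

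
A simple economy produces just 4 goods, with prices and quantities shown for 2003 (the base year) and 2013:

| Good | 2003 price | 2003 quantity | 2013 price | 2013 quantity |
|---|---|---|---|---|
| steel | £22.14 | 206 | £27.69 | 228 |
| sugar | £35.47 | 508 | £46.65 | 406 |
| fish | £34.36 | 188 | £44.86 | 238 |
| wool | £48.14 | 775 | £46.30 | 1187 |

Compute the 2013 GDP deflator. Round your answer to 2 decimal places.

107.22

Nominal GDP 2013 = 27.69·228 + 46.65·406 + 44.86·238 + 46.30·1187 = 90888.00.
Real GDP 2013 (at 2003 prices) = 22.14·228 + 35.47·406 + 34.36·238 + 48.14·1187 = 84768.60.
Deflator = Nominal/Real × 100 = 90888.00/84768.60 × 100 = 107.219.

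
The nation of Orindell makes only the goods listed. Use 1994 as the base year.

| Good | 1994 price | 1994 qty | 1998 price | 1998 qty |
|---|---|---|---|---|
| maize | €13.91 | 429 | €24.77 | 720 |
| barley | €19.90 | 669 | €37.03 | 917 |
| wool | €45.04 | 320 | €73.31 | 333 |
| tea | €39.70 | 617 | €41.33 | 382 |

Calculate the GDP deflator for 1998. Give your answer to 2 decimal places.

Nominal GDP 1998 = 24.77·720 + 37.03·917 + 73.31·333 + 41.33·382 = 91991.20.
Real GDP 1998 (at 1994 prices) = 13.91·720 + 19.90·917 + 45.04·333 + 39.70·382 = 58427.22.
Deflator = Nominal/Real × 100 = 91991.20/58427.22 × 100 = 157.446.

157.45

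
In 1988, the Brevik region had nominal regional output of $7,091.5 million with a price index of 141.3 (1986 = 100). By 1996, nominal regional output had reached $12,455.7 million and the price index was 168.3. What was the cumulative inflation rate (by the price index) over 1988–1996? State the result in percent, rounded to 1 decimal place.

Price-level change = 168.3 / 141.3 − 1 = 0.1911.

19.1%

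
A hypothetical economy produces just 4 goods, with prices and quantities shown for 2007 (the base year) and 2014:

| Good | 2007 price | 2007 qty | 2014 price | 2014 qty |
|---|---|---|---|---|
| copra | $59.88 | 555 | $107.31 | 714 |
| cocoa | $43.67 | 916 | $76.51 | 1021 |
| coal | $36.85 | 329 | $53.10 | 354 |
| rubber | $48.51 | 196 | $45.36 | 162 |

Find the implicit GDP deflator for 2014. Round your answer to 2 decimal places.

167.10

Nominal GDP 2014 = 107.31·714 + 76.51·1021 + 53.10·354 + 45.36·162 = 180881.77.
Real GDP 2014 (at 2007 prices) = 59.88·714 + 43.67·1021 + 36.85·354 + 48.51·162 = 108244.91.
Deflator = Nominal/Real × 100 = 180881.77/108244.91 × 100 = 167.104.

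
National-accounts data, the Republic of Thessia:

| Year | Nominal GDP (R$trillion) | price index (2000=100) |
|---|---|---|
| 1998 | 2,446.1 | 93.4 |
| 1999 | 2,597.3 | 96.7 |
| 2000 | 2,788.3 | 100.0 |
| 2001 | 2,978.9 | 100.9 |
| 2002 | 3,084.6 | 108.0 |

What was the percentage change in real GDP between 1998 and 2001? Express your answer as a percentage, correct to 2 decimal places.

12.73%

Real GDP 1998 = 2446.1/0.934 = 2618.95.
Real GDP 2001 = 2978.9/1.009 = 2952.33.
Change = 2952.33/2618.95 − 1 = 0.1273.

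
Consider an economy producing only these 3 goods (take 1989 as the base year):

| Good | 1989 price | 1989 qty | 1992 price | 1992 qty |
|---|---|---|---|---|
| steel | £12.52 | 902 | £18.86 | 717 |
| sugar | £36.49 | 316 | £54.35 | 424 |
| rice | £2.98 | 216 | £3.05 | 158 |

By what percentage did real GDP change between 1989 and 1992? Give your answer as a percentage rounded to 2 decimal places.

Real GDP 1989 = Nominal GDP 1989 = 12.52·902 + 36.49·316 + 2.98·216 = 23467.56.
Real GDP 1992 (at 1989 prices) = 12.52·717 + 36.49·424 + 2.98·158 = 24919.44.
Real growth = 24919.44/23467.56 − 1 = 0.0619.

6.19%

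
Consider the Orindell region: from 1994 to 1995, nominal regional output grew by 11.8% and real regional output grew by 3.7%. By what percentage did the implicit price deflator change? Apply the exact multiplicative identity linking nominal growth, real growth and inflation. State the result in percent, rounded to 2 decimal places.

(1 + g_nom) = (1 + g_real)(1 + π), so π = 1.1180 / 1.0370 − 1 = 0.07811.

7.81%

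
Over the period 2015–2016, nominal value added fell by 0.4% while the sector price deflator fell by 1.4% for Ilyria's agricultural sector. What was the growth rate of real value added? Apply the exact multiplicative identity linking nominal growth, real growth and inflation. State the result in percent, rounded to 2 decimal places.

1.01%

(1 + g_nom) = (1 + g_real)(1 + π), so g_real = 0.9960 / 0.9860 − 1 = 0.01014.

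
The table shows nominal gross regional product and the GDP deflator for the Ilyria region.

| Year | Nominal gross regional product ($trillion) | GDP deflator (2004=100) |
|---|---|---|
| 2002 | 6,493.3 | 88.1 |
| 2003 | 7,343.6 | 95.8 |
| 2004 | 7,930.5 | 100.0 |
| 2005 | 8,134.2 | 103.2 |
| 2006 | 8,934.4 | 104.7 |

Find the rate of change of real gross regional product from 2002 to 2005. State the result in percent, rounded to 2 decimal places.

Real gross regional product 2002 = 6493.3/0.881 = 7370.37.
Real gross regional product 2005 = 8134.2/1.032 = 7881.98.
Change = 7881.98/7370.37 − 1 = 0.0694.

6.94%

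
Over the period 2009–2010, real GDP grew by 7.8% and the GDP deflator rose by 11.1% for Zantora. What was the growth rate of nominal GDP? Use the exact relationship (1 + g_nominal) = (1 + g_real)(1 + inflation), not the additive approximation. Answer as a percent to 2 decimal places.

19.77%

(1 + g_nom) = (1 + g_real)(1 + π) = 1.0780 × 1.1110 = 1.19766.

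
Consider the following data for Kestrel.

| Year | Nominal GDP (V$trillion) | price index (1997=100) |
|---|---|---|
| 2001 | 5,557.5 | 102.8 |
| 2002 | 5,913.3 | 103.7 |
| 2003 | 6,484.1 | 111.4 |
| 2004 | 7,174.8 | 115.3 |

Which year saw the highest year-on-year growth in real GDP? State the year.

2004

2002: real = 5913.3/1.037 = 5702.31; growth vs 2001 (5406.13) = 5.48%.
2003: real = 6484.1/1.114 = 5820.56; growth vs 2002 (5702.31) = 2.07%.
2004: real = 7174.8/1.153 = 6222.72; growth vs 2003 (5820.56) = 6.91%.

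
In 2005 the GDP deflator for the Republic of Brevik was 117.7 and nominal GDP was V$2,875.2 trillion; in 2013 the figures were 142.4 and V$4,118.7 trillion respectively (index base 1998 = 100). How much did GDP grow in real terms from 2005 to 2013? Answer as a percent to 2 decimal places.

Deflate each year: 2005 → 2875.2/1.177 = 2442.82; 2013 → 4118.7/1.424 = 2892.35.
So real GDP changed by 2892.35/2442.82 − 1 = 0.1840, i.e. 18.40%.

18.40%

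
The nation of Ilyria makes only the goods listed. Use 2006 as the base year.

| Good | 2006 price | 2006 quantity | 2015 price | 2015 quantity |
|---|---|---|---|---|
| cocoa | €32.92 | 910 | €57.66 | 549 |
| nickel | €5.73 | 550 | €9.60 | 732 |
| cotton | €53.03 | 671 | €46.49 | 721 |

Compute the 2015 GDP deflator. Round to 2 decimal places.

119.34

Nominal GDP 2015 = 57.66·549 + 9.60·732 + 46.49·721 = 72201.83.
Real GDP 2015 (at 2006 prices) = 32.92·549 + 5.73·732 + 53.03·721 = 60502.07.
Deflator = Nominal/Real × 100 = 72201.83/60502.07 × 100 = 119.338.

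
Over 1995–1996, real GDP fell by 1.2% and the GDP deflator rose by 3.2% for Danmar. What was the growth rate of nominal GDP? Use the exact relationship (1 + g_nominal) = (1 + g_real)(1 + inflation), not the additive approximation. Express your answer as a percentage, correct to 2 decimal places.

(1 + g_nom) = (1 + g_real)(1 + π) = 0.9880 × 1.0320 = 1.01962.

1.96%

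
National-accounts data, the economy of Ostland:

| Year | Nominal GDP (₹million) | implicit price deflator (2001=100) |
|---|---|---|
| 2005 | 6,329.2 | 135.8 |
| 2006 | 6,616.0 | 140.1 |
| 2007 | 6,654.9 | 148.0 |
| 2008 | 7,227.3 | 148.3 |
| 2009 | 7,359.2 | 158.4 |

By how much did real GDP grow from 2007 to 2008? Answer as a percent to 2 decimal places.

8.38%

Real GDP 2007 = 6654.9/1.480 = 4496.55.
Real GDP 2008 = 7227.3/1.483 = 4873.43.
Change = 4873.43/4496.55 − 1 = 0.0838.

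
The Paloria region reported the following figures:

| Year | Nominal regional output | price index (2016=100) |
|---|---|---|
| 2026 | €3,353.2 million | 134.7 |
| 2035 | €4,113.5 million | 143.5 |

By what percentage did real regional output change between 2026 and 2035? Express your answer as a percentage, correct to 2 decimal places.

15.15%

Real regional output 2026 = 3353.2 / 1.347 = 2489.38.
Real regional output 2035 = 4113.5 / 1.435 = 2866.55.
Real growth = 2866.55 / 2489.38 − 1 = 0.1515.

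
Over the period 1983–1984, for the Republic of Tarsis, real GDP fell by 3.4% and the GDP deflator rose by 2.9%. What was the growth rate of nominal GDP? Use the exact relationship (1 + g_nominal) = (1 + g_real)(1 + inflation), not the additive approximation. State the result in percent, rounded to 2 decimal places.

-0.60%

(1 + g_nom) = (1 + g_real)(1 + π) = 0.9660 × 1.0290 = 0.99401.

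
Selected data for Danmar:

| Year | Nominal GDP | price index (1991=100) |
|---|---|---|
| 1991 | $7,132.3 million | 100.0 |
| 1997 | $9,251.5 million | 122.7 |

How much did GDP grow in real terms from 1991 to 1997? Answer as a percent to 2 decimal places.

5.72%

Real GDP 1991 = 7132.3 / 1.000 = 7132.30.
Real GDP 1997 = 9251.5 / 1.227 = 7539.93.
Real growth = 7539.93 / 7132.30 − 1 = 0.0572.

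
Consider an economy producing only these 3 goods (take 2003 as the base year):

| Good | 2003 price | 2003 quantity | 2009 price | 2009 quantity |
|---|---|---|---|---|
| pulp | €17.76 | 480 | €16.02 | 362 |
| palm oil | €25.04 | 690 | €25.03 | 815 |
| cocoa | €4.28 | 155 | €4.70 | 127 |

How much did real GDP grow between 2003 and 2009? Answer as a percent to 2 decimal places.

Real GDP 2003 = Nominal GDP 2003 = 17.76·480 + 25.04·690 + 4.28·155 = 26465.80.
Real GDP 2009 (at 2003 prices) = 17.76·362 + 25.04·815 + 4.28·127 = 27380.28.
Real growth = 27380.28/26465.80 − 1 = 0.0346.

3.46%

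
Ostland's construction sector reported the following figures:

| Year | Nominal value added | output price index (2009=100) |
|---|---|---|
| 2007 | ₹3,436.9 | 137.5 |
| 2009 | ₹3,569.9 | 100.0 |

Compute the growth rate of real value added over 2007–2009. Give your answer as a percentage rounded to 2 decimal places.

42.82%

Deflate each year: 2007 → 3436.9/1.375 = 2499.56; 2009 → 3569.9/1.000 = 3569.90.
So real value added changed by 3569.90/2499.56 − 1 = 0.4282, i.e. 42.82%.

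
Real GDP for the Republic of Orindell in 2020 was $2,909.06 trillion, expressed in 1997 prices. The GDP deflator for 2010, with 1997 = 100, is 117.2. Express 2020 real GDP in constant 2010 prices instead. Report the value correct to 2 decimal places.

Real GDP in 2010 prices = Real GDP in 1997 prices × (P_2010/P_1997) = 2909.06 × 1.172 = 3409.42.

$3,409.42 trillion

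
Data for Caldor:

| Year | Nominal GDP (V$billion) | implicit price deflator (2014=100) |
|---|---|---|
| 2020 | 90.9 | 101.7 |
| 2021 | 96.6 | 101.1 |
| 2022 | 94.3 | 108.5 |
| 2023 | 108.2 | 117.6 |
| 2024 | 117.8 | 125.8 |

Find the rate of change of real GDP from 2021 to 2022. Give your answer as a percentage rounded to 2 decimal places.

Real GDP 2021 = 96.6/1.011 = 95.55.
Real GDP 2022 = 94.3/1.085 = 86.91.
Change = 86.91/95.55 − 1 = -0.0904.

-9.04%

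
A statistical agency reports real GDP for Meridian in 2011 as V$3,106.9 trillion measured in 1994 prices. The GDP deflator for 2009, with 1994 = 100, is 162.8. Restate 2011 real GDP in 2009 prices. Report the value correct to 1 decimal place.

Real GDP in 2009 prices = Real GDP in 1994 prices × (P_2009/P_1994) = 3106.9 × 1.628 = 5058.03.

V$5,058.0 trillion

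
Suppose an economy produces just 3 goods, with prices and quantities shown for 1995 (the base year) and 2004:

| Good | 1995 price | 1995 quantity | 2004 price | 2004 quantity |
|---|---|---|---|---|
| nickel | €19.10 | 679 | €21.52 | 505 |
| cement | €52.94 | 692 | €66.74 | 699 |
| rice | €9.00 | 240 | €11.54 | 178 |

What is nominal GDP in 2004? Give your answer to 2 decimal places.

Nominal GDP 2004 = Σ (p_2004 × q_2004) = 21.52·505 + 66.74·699 + 11.54·178 = 59572.98.

€59572.98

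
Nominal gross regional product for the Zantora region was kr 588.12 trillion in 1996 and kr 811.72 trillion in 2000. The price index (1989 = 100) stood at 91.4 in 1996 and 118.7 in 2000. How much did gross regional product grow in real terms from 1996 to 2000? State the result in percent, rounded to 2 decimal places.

6.28%

Real gross regional product 1996 = 588.12 / 0.914 = 643.46.
Real gross regional product 2000 = 811.72 / 1.187 = 683.84.
Real growth = 683.84 / 643.46 − 1 = 0.0628.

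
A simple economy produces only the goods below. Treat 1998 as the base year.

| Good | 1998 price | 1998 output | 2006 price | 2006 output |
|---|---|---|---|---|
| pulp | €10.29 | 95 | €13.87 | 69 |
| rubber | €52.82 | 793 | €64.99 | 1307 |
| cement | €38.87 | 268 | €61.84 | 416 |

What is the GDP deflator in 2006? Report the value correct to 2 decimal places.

Nominal GDP 2006 = 13.87·69 + 64.99·1307 + 61.84·416 = 111624.40.
Real GDP 2006 (at 1998 prices) = 10.29·69 + 52.82·1307 + 38.87·416 = 85915.67.
Deflator = Nominal/Real × 100 = 111624.40/85915.67 × 100 = 129.923.

129.92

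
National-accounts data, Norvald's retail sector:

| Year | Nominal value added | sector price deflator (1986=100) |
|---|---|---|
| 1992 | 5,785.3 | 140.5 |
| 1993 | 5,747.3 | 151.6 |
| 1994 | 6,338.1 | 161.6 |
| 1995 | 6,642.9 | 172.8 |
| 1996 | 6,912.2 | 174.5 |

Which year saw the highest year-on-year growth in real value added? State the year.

1994

1993: real = 5747.3/1.516 = 3791.09; growth vs 1992 (4117.65) = -7.93%.
1994: real = 6338.1/1.616 = 3922.09; growth vs 1993 (3791.09) = 3.46%.
1995: real = 6642.9/1.728 = 3844.27; growth vs 1994 (3922.09) = -1.98%.
1996: real = 6912.2/1.745 = 3961.15; growth vs 1995 (3844.27) = 3.04%.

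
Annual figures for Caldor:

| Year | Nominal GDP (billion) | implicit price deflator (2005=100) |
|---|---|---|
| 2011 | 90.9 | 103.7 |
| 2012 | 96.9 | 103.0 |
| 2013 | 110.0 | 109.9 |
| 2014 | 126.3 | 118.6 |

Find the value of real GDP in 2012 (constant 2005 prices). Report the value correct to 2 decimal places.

94.08 billion

Real GDP 2012 = 96.9 / 1.030 = 94.08.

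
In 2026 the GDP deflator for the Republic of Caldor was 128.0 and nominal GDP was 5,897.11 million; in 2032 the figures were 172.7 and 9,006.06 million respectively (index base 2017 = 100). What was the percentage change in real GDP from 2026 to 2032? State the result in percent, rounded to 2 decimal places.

13.19%

Deflate each year: 2026 → 5897.11/1.280 = 4607.12; 2032 → 9006.06/1.727 = 5214.86.
So real GDP changed by 5214.86/4607.12 − 1 = 0.1319, i.e. 13.19%.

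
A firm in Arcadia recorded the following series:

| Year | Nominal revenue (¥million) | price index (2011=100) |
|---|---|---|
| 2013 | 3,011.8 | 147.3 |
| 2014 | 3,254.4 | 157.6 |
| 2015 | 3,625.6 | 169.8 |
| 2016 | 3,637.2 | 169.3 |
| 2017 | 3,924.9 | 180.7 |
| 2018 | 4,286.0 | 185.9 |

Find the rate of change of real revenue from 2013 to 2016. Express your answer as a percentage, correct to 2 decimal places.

5.07%

Real revenue 2013 = 3011.8/1.473 = 2044.67.
Real revenue 2016 = 3637.2/1.693 = 2148.38.
Change = 2148.38/2044.67 − 1 = 0.0507.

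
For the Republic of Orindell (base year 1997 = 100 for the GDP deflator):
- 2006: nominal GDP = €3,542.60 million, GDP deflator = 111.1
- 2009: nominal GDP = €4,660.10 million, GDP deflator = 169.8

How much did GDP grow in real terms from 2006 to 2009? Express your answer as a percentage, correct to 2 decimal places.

-13.93%

Deflate each year: 2006 → 3542.60/1.111 = 3188.66; 2009 → 4660.10/1.698 = 2744.46.
So real GDP changed by 2744.46/3188.66 − 1 = -0.1393, i.e. -13.93%.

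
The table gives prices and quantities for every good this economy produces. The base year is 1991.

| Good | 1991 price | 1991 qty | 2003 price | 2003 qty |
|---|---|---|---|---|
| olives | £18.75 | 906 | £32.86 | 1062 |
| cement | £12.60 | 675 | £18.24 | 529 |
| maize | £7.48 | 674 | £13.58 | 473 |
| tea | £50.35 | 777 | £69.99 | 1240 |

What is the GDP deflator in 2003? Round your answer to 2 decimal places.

Nominal GDP 2003 = 32.86·1062 + 18.24·529 + 13.58·473 + 69.99·1240 = 137757.22.
Real GDP 2003 (at 1991 prices) = 18.75·1062 + 12.60·529 + 7.48·473 + 50.35·1240 = 92549.94.
Deflator = Nominal/Real × 100 = 137757.22/92549.94 × 100 = 148.846.

148.85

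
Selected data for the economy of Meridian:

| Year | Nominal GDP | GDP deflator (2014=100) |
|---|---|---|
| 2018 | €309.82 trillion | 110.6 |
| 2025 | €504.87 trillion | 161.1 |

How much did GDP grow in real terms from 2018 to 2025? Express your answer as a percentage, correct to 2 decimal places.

11.87%

Real GDP 2018 = 309.82 / 1.106 = 280.13.
Real GDP 2025 = 504.87 / 1.611 = 313.39.
Real growth = 313.39 / 280.13 − 1 = 0.1187.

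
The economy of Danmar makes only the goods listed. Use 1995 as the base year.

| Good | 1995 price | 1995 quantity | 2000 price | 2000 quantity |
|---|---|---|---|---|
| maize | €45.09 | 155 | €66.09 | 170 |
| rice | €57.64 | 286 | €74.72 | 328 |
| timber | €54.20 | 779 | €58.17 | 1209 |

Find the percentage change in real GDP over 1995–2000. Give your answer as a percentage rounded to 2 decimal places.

40.19%

Real GDP 1995 = Nominal GDP 1995 = 45.09·155 + 57.64·286 + 54.20·779 = 65695.79.
Real GDP 2000 (at 1995 prices) = 45.09·170 + 57.64·328 + 54.20·1209 = 92099.02.
Real growth = 92099.02/65695.79 − 1 = 0.4019.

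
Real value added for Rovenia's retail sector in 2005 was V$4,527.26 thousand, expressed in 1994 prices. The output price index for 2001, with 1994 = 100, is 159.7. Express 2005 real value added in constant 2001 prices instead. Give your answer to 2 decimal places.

V$7,230.03 thousand

Real value added in 2001 prices = Real value added in 1994 prices × (P_2001/P_1994) = 4527.26 × 1.597 = 7230.03.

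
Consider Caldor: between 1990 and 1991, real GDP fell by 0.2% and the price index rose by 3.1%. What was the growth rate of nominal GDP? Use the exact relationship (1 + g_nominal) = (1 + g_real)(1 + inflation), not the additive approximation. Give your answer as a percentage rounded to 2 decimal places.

(1 + g_nom) = (1 + g_real)(1 + π) = 0.9980 × 1.0310 = 1.02894.

2.89%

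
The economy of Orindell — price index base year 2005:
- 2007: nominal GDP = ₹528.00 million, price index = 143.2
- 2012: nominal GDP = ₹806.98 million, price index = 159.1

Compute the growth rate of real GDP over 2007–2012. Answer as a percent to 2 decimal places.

Deflate each year: 2007 → 528.00/1.432 = 368.72; 2012 → 806.98/1.591 = 507.22.
So real GDP changed by 507.22/368.72 − 1 = 0.3756, i.e. 37.56%.

37.56%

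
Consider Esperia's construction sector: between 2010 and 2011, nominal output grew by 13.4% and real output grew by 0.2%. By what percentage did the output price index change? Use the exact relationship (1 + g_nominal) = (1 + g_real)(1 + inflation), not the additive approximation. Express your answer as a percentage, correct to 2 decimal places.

13.17%

(1 + g_nom) = (1 + g_real)(1 + π), so π = 1.1340 / 1.0020 − 1 = 0.13174.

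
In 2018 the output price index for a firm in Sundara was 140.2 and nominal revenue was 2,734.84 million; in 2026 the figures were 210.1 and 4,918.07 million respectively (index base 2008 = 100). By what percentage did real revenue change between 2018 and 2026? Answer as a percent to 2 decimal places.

Real revenue 2018 = 2734.84 / 1.402 = 1950.67.
Real revenue 2026 = 4918.07 / 2.101 = 2340.82.
Real growth = 2340.82 / 1950.67 − 1 = 0.2000.

20.00%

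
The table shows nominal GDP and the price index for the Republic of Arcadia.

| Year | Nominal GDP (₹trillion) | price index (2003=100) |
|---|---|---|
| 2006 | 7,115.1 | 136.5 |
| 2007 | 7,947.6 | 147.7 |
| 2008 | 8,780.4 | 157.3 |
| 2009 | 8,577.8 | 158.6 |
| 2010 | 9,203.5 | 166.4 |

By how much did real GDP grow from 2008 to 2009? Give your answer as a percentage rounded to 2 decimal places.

Real GDP 2008 = 8780.4/1.573 = 5581.95.
Real GDP 2009 = 8577.8/1.586 = 5408.45.
Change = 5408.45/5581.95 − 1 = -0.0311.

-3.11%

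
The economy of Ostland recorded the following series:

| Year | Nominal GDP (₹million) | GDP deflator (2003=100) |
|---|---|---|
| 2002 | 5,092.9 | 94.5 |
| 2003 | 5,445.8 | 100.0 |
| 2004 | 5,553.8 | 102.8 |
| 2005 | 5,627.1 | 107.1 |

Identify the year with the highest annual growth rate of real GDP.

2003: real = 5445.8/1.000 = 5445.80; growth vs 2002 (5389.31) = 1.05%.
2004: real = 5553.8/1.028 = 5402.53; growth vs 2003 (5445.80) = -0.79%.
2005: real = 5627.1/1.071 = 5254.06; growth vs 2004 (5402.53) = -2.75%.

2003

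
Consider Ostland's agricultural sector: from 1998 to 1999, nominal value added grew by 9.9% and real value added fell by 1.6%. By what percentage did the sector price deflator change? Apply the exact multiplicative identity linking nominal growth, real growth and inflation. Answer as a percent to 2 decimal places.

11.69%

(1 + g_nom) = (1 + g_real)(1 + π), so π = 1.0990 / 0.9840 − 1 = 0.11687.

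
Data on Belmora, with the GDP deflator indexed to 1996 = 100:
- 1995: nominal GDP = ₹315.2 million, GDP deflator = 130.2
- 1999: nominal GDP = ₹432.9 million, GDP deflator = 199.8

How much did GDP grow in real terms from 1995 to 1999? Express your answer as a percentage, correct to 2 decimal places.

-10.50%

Real GDP 1995 = 315.2 / 1.302 = 242.09.
Real GDP 1999 = 432.9 / 1.998 = 216.67.
Real growth = 216.67 / 242.09 − 1 = -0.1050.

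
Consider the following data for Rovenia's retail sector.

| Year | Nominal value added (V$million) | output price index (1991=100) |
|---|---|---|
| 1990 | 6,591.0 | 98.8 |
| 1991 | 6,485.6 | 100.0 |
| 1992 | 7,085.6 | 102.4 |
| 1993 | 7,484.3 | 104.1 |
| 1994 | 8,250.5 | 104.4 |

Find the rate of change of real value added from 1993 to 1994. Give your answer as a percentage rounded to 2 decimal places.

9.92%

Real value added 1993 = 7484.3/1.041 = 7189.53.
Real value added 1994 = 8250.5/1.044 = 7902.78.
Change = 7902.78/7189.53 − 1 = 0.0992.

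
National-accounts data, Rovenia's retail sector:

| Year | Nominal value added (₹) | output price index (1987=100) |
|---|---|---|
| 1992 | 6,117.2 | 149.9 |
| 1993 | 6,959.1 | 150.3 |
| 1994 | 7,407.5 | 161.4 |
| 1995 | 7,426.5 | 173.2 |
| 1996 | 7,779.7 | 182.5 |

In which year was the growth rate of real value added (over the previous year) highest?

1993

1993: real = 6959.1/1.503 = 4630.14; growth vs 1992 (4080.85) = 13.46%.
1994: real = 7407.5/1.614 = 4589.53; growth vs 1993 (4630.14) = -0.88%.
1995: real = 7426.5/1.732 = 4287.82; growth vs 1994 (4589.53) = -6.57%.
1996: real = 7779.7/1.825 = 4262.85; growth vs 1995 (4287.82) = -0.58%.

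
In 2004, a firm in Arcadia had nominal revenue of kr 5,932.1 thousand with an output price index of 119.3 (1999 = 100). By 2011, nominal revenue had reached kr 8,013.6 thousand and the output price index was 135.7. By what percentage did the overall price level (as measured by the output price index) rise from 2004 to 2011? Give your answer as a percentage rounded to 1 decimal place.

13.7%

Price-level change = 135.7 / 119.3 − 1 = 0.1375.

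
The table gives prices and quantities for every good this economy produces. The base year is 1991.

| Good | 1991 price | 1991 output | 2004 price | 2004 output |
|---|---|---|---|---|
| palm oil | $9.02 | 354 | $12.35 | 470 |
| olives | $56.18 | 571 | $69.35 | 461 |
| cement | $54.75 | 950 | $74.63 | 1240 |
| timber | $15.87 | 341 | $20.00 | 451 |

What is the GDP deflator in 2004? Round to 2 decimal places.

Nominal GDP 2004 = 12.35·470 + 69.35·461 + 74.63·1240 + 20.00·451 = 139336.05.
Real GDP 2004 (at 1991 prices) = 9.02·470 + 56.18·461 + 54.75·1240 + 15.87·451 = 105185.75.
Deflator = Nominal/Real × 100 = 139336.05/105185.75 × 100 = 132.467.

132.47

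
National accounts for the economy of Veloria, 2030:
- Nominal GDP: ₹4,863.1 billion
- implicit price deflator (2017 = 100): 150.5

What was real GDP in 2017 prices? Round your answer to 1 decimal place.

₹3,231.3 billion

Real GDP = Nominal / (implicit price deflator/100) = 4863.1 / 1.505 = 3231.30.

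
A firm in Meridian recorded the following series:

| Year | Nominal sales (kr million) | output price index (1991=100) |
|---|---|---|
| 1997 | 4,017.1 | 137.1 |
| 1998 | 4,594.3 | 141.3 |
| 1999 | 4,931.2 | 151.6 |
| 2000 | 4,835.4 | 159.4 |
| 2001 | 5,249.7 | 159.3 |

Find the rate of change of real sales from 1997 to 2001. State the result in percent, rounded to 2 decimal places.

12.47%

Real sales 1997 = 4017.1/1.371 = 2930.05.
Real sales 2001 = 5249.7/1.593 = 3295.48.
Change = 3295.48/2930.05 − 1 = 0.1247.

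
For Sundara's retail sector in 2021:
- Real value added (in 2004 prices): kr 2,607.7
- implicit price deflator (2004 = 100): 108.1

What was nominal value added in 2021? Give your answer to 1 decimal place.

kr 2,818.9

Nominal value added = Real × (implicit price deflator/100) = 2607.7 × 1.081 = 2818.92.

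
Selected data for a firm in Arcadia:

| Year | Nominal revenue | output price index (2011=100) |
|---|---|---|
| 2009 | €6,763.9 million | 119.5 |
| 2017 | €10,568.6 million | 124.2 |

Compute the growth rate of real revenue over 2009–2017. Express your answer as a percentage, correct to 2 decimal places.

50.34%

Real revenue 2009 = 6763.9 / 1.195 = 5660.17.
Real revenue 2017 = 10568.6 / 1.242 = 8509.34.
Real growth = 8509.34 / 5660.17 − 1 = 0.5034.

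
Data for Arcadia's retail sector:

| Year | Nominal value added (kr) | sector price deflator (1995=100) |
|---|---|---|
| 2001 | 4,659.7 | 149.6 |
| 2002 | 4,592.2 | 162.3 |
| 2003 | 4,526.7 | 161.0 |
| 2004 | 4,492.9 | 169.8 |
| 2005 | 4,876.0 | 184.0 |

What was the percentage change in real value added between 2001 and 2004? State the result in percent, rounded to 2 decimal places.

-15.05%

Real value added 2001 = 4659.7/1.496 = 3114.77.
Real value added 2004 = 4492.9/1.698 = 2646.00.
Change = 2646.00/3114.77 − 1 = -0.1505.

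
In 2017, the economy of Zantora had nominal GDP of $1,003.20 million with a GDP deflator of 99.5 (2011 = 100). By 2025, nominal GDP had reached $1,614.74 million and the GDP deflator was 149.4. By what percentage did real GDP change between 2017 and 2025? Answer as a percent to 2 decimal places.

Real GDP 2017 = 1003.20 / 0.995 = 1008.24.
Real GDP 2025 = 1614.74 / 1.494 = 1080.82.
Real growth = 1080.82 / 1008.24 − 1 = 0.0720.

7.20%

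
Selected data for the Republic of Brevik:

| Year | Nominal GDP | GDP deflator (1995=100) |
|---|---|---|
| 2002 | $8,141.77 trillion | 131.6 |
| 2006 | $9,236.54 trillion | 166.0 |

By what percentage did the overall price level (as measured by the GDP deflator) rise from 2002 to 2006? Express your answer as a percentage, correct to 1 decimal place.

26.1%

Price-level change = 166.0 / 131.6 − 1 = 0.2614.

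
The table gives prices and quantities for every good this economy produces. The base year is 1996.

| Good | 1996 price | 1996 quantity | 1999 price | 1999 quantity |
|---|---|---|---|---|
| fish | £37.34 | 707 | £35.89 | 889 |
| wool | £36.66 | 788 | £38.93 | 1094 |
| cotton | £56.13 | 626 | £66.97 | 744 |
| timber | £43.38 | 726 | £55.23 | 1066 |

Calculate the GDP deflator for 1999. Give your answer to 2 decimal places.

Nominal GDP 1999 = 35.89·889 + 38.93·1094 + 66.97·744 + 55.23·1066 = 183196.49.
Real GDP 1999 (at 1996 prices) = 37.34·889 + 36.66·1094 + 56.13·744 + 43.38·1066 = 161305.10.
Deflator = Nominal/Real × 100 = 183196.49/161305.10 × 100 = 113.571.

113.57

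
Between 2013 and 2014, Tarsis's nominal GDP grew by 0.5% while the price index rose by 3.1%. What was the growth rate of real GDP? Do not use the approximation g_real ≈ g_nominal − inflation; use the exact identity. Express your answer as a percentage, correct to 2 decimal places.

(1 + g_nom) = (1 + g_real)(1 + π), so g_real = 1.0050 / 1.0310 − 1 = -0.02522.

-2.52%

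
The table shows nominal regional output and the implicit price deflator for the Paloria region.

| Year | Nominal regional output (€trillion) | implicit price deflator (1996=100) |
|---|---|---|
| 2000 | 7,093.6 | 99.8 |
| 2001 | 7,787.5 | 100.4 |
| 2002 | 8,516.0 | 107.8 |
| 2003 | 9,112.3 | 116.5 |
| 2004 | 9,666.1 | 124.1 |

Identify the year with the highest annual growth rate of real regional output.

2001: real = 7787.5/1.004 = 7756.47; growth vs 2000 (7107.82) = 9.13%.
2002: real = 8516.0/1.078 = 7899.81; growth vs 2001 (7756.47) = 1.85%.
2003: real = 9112.3/1.165 = 7821.72; growth vs 2002 (7899.81) = -0.99%.
2004: real = 9666.1/1.241 = 7788.96; growth vs 2003 (7821.72) = -0.42%.

2001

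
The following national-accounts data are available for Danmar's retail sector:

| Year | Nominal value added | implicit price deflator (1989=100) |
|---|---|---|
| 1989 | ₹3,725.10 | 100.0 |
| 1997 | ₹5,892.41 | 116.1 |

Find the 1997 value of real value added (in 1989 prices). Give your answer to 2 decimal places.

₹5,075.29

Real value added = Nominal / (implicit price deflator/100) = 5892.41 / 1.161 = 5075.29.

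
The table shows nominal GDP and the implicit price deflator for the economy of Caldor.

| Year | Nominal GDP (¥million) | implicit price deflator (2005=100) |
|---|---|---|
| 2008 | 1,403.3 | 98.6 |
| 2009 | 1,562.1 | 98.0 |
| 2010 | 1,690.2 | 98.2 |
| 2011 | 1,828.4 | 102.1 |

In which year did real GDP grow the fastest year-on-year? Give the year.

2009

2009: real = 1562.1/0.980 = 1593.98; growth vs 2008 (1423.23) = 12.00%.
2010: real = 1690.2/0.982 = 1721.18; growth vs 2009 (1593.98) = 7.98%.
2011: real = 1828.4/1.021 = 1790.79; growth vs 2010 (1721.18) = 4.04%.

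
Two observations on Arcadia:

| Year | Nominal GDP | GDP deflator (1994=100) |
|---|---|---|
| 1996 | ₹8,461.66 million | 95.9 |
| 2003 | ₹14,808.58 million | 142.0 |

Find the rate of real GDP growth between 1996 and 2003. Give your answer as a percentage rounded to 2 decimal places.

Real GDP 1996 = 8461.66 / 0.959 = 8823.42.
Real GDP 2003 = 14808.58 / 1.420 = 10428.58.
Real growth = 10428.58 / 8823.42 − 1 = 0.1819.

18.19%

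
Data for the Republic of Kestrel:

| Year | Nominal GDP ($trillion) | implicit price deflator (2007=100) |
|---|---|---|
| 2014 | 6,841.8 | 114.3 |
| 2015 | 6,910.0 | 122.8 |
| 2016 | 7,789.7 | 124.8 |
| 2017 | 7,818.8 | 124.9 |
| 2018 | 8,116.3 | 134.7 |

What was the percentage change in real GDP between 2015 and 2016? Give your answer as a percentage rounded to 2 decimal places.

Real GDP 2015 = 6910.0/1.228 = 5627.04.
Real GDP 2016 = 7789.7/1.248 = 6241.75.
Change = 6241.75/5627.04 − 1 = 0.1092.

10.92%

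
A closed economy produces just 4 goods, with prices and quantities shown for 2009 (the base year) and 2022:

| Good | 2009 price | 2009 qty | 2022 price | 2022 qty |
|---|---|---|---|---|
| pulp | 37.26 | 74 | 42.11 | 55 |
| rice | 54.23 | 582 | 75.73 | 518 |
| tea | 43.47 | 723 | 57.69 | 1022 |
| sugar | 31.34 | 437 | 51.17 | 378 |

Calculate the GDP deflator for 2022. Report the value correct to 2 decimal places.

Nominal GDP 2022 = 42.11·55 + 75.73·518 + 57.69·1022 + 51.17·378 = 119845.63.
Real GDP 2022 (at 2009 prices) = 37.26·55 + 54.23·518 + 43.47·1022 + 31.34·378 = 86413.30.
Deflator = Nominal/Real × 100 = 119845.63/86413.30 × 100 = 138.689.

138.69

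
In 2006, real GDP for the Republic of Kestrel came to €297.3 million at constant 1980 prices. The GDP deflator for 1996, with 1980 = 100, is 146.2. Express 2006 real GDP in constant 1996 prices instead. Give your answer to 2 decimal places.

Real GDP in 1996 prices = Real GDP in 1980 prices × (P_1996/P_1980) = 297.3 × 1.462 = 434.65.

€434.65 million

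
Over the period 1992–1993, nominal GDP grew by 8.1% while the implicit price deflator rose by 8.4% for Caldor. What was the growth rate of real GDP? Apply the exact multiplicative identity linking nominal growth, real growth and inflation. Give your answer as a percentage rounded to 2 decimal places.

-0.28%

(1 + g_nom) = (1 + g_real)(1 + π), so g_real = 1.0810 / 1.0840 − 1 = -0.00277.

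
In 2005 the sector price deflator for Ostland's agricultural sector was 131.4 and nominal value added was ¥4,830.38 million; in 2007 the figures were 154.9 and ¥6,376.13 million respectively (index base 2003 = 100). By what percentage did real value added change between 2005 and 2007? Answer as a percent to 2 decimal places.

11.97%

Real value added 2005 = 4830.38 / 1.314 = 3676.09.
Real value added 2007 = 6376.13 / 1.549 = 4116.29.
Real growth = 4116.29 / 3676.09 − 1 = 0.1197.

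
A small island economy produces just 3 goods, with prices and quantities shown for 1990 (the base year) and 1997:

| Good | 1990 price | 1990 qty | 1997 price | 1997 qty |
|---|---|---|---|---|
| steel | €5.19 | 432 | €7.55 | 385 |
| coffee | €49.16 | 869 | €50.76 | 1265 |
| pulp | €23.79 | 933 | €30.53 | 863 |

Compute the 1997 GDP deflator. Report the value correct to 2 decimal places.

Nominal GDP 1997 = 7.55·385 + 50.76·1265 + 30.53·863 = 93465.54.
Real GDP 1997 (at 1990 prices) = 5.19·385 + 49.16·1265 + 23.79·863 = 84716.32.
Deflator = Nominal/Real × 100 = 93465.54/84716.32 × 100 = 110.328.

110.33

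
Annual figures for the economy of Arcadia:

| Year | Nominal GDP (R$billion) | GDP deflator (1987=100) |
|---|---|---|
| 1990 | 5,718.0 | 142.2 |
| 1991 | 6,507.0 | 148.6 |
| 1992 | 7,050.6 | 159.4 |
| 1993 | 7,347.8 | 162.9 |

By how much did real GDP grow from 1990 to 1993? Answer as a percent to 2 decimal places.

Real GDP 1990 = 5718.0/1.422 = 4021.10.
Real GDP 1993 = 7347.8/1.629 = 4510.62.
Change = 4510.62/4021.10 − 1 = 0.1217.

12.17%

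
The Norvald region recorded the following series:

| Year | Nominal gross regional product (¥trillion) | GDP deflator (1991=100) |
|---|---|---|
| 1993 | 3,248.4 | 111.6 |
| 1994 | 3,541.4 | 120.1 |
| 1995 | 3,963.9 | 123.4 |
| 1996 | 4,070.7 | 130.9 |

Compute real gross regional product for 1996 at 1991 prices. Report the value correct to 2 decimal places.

¥3,109.78 trillion

Real gross regional product 1996 = 4070.7 / 1.309 = 3109.78.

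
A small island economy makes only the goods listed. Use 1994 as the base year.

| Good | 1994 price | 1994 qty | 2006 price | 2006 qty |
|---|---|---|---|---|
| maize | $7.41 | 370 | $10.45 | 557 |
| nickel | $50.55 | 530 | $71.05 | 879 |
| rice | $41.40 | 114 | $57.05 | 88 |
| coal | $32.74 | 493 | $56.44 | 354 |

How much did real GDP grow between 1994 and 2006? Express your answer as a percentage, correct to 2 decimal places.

Real GDP 1994 = Nominal GDP 1994 = 7.41·370 + 50.55·530 + 41.40·114 + 32.74·493 = 50393.62.
Real GDP 2006 (at 1994 prices) = 7.41·557 + 50.55·879 + 41.40·88 + 32.74·354 = 63793.98.
Real growth = 63793.98/50393.62 − 1 = 0.2659.

26.59%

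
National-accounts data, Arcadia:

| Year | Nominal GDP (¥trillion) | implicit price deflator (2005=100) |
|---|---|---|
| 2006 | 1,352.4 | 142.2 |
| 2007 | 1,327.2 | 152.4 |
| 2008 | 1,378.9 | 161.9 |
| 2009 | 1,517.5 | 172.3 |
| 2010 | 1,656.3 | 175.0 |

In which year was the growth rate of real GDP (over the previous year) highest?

2007: real = 1327.2/1.524 = 870.87; growth vs 2006 (951.05) = -8.43%.
2008: real = 1378.9/1.619 = 851.70; growth vs 2007 (870.87) = -2.20%.
2009: real = 1517.5/1.723 = 880.73; growth vs 2008 (851.70) = 3.41%.
2010: real = 1656.3/1.750 = 946.46; growth vs 2009 (880.73) = 7.46%.

2010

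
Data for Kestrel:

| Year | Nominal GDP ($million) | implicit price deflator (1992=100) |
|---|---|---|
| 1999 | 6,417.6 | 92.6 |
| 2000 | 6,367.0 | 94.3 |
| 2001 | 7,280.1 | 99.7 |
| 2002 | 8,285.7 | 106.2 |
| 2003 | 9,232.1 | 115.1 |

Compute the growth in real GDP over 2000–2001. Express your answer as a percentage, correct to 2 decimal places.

Real GDP 2000 = 6367.0/0.943 = 6751.86.
Real GDP 2001 = 7280.1/0.997 = 7302.01.
Change = 7302.01/6751.86 − 1 = 0.0815.

8.15%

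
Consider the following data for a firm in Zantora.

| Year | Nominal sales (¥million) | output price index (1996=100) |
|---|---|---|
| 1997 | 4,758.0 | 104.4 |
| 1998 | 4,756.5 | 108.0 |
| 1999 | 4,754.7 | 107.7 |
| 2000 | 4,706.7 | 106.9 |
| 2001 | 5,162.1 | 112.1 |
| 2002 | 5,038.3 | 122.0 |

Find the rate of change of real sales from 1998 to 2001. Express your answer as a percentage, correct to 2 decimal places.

4.56%

Real sales 1998 = 4756.5/1.080 = 4404.17.
Real sales 2001 = 5162.1/1.121 = 4604.91.
Change = 4604.91/4404.17 − 1 = 0.0456.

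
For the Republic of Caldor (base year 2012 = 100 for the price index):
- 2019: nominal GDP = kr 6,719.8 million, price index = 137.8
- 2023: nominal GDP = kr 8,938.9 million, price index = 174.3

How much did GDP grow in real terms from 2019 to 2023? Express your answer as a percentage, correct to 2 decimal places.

5.17%

Deflate each year: 2019 → 6719.8/1.378 = 4876.49; 2023 → 8938.9/1.743 = 5128.46.
So real GDP changed by 5128.46/4876.49 − 1 = 0.0517, i.e. 5.17%.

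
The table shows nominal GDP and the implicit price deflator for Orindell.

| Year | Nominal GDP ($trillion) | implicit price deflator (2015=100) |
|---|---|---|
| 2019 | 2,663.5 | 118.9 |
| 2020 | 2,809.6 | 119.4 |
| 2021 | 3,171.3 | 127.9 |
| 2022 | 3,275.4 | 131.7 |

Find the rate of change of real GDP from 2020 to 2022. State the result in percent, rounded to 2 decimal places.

5.69%

Real GDP 2020 = 2809.6/1.194 = 2353.10.
Real GDP 2022 = 3275.4/1.317 = 2487.02.
Change = 2487.02/2353.10 − 1 = 0.0569.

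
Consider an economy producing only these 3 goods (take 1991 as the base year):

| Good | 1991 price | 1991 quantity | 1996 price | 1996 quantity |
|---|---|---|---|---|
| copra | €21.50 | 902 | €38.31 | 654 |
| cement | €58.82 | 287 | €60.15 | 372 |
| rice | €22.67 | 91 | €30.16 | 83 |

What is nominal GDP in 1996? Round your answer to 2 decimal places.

€49933.82

Nominal GDP 1996 = Σ (p_1996 × q_1996) = 38.31·654 + 60.15·372 + 30.16·83 = 49933.82.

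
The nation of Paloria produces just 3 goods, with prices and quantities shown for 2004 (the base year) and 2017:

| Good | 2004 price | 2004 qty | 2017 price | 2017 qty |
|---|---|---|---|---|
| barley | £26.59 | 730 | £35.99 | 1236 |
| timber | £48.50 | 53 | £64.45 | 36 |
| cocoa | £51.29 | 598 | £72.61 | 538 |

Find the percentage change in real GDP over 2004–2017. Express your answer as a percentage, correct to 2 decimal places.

18.14%

Real GDP 2004 = Nominal GDP 2004 = 26.59·730 + 48.50·53 + 51.29·598 = 52652.62.
Real GDP 2017 (at 2004 prices) = 26.59·1236 + 48.50·36 + 51.29·538 = 62205.26.
Real growth = 62205.26/52652.62 − 1 = 0.1814.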